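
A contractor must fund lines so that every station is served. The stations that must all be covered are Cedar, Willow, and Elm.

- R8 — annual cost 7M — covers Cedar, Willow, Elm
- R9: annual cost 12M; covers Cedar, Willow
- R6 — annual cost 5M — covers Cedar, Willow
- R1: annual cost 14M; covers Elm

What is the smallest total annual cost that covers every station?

7

R8 alone covers Cedar, Willow, Elm — every station.
Total annual cost: 7.
No cover costs less than 7.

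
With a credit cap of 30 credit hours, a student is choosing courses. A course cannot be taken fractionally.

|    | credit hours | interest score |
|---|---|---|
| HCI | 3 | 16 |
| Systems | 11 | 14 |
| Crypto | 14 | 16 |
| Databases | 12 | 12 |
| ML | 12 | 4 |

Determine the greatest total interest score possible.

46

Take HCI, Systems, and Crypto: credit hours 3 + 11 + 14 = 28 ≤ 30, interest score 16 + 14 + 16 = 46.
No other feasible combination does better.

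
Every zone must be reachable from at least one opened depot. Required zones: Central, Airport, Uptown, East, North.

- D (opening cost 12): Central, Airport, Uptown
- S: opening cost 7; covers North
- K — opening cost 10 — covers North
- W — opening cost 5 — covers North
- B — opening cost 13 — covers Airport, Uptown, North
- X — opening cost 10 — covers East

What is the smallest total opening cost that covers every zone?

Choose D, W, and X: together they cover Central, Airport, Uptown, East, North — every zone.
Total opening cost: 12 + 5 + 10 = 27.

27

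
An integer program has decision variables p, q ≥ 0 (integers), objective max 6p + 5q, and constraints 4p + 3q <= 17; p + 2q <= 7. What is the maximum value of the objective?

24

Relaxing integrality, the LP optimum is 26.60 at (p,q) = (2.6, 2.2), which is not an integer point.
(p,q)=(4,0) is feasible, giving 24.
(p,q)=(3,1) is feasible, giving 23.
(p,q)=(2,2) is feasible, giving 22.
The best lattice point is (4,0), giving 24.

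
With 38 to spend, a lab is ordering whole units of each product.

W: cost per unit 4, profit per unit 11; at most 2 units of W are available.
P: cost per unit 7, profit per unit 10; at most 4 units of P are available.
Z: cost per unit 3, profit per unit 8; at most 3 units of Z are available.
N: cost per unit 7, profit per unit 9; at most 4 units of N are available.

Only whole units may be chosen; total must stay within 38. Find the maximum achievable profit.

2×W, 3×P, and 3×Z: cost 38 ≤ 38, profit 2·11 + 3·10 + 3·8 = 76.
2×W, 2×P, 3×Z, and 1×N: cost 38 ≤ 38, profit 2·11 + 2·10 + 3·8 + 1·9 = 75.
Best is 76.

76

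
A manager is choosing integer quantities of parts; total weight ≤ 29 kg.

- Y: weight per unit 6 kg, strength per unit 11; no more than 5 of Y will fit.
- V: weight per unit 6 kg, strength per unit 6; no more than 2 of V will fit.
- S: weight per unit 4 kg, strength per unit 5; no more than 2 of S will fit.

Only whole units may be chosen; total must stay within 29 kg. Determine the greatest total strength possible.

49

This is a bounded integer knapsack.
4×Y and 1×S: weight 28 ≤ 29, strength 4·11 + 1·5 = 49.
3×Y, 1×V, and 1×S: weight 28 ≤ 29, strength 3·11 + 1·6 + 1·5 = 44.
Best is 49.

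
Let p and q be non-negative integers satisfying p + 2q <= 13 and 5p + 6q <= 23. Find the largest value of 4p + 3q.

16

The continuous relaxation peaks at (4.6, 0) with value 18.40; rounding to a feasible lattice point costs some objective.
(p,q)=(4,0): 1·4+2·0=4≤13, 5·4+6·0=20≤23, objective 16.
(p,q)=(3,1): 1·3+2·1=5≤13, 5·3+6·1=21≤23, objective 15.
(p,q)=(3,0): 1·3+2·0=3≤13, 5·3+6·0=15≤23, objective 12.
Maximum is 16 at (p,q)=(4,0).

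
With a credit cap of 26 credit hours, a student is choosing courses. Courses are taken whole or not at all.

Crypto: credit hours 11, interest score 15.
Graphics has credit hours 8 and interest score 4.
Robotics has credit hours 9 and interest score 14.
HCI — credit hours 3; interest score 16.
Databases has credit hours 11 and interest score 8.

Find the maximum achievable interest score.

45

Treat it as a binary knapsack problem.
Take Crypto, Robotics, and HCI: credit hours 11 + 9 + 3 = 23 ≤ 26, interest score 15 + 14 + 16 = 45.
No other feasible combination does better.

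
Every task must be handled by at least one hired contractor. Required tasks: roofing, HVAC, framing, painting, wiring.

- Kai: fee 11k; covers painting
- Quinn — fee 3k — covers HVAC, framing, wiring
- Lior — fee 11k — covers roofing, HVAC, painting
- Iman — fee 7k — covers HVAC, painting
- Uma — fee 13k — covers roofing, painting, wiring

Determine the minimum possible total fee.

Choose Quinn and Lior: together they cover roofing, HVAC, framing, painting, wiring — every task.
Total fee: 3 + 11 = 14.
No cover costs less than 14.

14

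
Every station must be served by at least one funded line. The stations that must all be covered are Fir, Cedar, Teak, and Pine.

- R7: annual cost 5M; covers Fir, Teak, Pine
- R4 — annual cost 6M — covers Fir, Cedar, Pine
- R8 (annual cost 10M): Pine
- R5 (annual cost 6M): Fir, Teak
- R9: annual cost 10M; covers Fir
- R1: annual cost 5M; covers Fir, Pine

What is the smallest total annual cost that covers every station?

Choose R7 and R4: together they cover Fir, Cedar, Teak, Pine — every station.
Total annual cost: 5 + 6 = 11.

11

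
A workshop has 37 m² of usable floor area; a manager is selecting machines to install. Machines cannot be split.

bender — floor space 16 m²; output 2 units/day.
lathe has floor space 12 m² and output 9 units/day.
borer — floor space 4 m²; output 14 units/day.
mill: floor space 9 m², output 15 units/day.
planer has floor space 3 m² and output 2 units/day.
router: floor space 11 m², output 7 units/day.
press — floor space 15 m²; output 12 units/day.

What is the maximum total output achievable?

Allowing fractional choices, the relaxed optimum would be about 47.8, but machines are indivisible.
borer + mill + planer + press: floor space 4 + 9 + 3 + 15 = 31 ≤ 37, output 14 + 15 + 2 + 12 = 43.
lathe + borer + mill + router: floor space 12 + 4 + 9 + 11 = 36 ≤ 37, output 9 + 14 + 15 + 7 = 45.
borer + mill + press: floor space 4 + 9 + 15 = 28 ≤ 37, output 14 + 15 + 12 = 41.
Best is lathe, borer, mill, and router with total output 45.

45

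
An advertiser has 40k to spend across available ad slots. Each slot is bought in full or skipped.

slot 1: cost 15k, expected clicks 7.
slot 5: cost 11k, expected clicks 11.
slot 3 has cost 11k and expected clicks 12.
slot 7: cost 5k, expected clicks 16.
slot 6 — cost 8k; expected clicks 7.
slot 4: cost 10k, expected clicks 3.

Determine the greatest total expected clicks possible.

Allowing fractional choices, the relaxed optimum would be about 48.3, but ad slots are indivisible.
slot 5 + slot 3 + slot 7 + slot 6: cost 11 + 11 + 5 + 8 = 35 ≤ 40, expected clicks 11 + 12 + 16 + 7 = 46.
slot 5 + slot 3 + slot 7 + slot 4: cost 11 + 11 + 5 + 10 = 37 ≤ 40, expected clicks 11 + 12 + 16 + 3 = 42.
Best is slot 5, slot 3, slot 7, and slot 6 with total expected clicks 46.

46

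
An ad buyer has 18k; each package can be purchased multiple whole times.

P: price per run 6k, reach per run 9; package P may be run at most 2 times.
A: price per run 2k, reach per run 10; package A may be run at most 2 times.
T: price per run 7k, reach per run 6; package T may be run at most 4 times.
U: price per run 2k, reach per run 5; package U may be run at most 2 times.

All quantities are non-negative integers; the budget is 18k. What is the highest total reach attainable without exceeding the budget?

43

Take 2×P, 2×A, and 1×U: price 18 ≤ 18, reach 2·9 + 2·10 + 1·5 = 43.
A has the best ratio (10/2) and is taken to its limit of 2; remaining capacity is filled optimally with the others.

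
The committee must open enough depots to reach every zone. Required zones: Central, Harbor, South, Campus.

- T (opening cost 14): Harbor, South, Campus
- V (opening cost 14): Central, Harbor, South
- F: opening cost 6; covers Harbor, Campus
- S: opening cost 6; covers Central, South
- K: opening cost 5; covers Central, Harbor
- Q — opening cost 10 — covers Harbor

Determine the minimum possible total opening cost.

12

Choose F and S: together they cover Central, Harbor, South, Campus — every zone.
Total opening cost: 6 + 6 = 12.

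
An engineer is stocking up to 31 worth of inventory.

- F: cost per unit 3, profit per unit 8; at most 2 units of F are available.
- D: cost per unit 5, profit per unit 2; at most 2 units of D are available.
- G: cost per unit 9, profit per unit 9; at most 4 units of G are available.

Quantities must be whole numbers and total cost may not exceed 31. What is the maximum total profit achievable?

36

2×F, 1×D, and 2×G: cost 29 ≤ 31, profit 2·8 + 1·2 + 2·9 = 36.
1×F and 3×G: cost 30 ≤ 31, profit 1·8 + 3·9 = 35.
Best is 36.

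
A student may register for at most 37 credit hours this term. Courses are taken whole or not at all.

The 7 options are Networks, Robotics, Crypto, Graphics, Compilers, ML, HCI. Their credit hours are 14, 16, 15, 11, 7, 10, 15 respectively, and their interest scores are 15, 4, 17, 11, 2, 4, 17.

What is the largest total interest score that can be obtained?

Allowing fractional choices, the relaxed optimum would be about 41.5, but courses are indivisible.
Crypto + Compilers + HCI: credit hours 15 + 7 + 15 = 37 ≤ 37, interest score 17 + 2 + 17 = 36.
Networks + Crypto + Compilers: credit hours 14 + 15 + 7 = 36 ≤ 37, interest score 15 + 17 + 2 = 34.
Crypto + HCI: credit hours 15 + 15 = 30 ≤ 37, interest score 17 + 17 = 34.
Best is Crypto, Compilers, and HCI with total interest score 36.

36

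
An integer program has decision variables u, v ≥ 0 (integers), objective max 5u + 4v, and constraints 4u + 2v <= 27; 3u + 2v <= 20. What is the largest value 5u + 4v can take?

40

(u,v)=(0,10): 4·0+2·10=20≤27, 3·0+2·10=20≤20, objective 40.
(u,v)=(0,9): 4·0+2·9=18≤27, 3·0+2·9=18≤20, objective 36.
No feasible integer point exceeds 40.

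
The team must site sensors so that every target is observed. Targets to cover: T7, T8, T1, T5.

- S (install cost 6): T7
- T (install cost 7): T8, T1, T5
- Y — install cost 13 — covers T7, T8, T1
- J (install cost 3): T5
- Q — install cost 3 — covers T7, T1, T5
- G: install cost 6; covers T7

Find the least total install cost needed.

Choose T and Q: together they cover T7, T8, T1, T5 — every target.
Total install cost: 7 + 3 = 10.
No cover costs less than 10.

10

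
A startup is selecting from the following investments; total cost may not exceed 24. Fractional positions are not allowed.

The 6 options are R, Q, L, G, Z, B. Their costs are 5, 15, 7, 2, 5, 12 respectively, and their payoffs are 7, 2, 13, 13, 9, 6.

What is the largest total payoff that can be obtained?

42

This is a 0-1 knapsack instance.
Allowing fractional choices, the relaxed optimum would be about 44.5, but investments are indivisible.
R + L + G + Z: cost 5 + 7 + 2 + 5 = 19 ≤ 24, payoff 7 + 13 + 13 + 9 = 42.
L + G + Z: cost 7 + 2 + 5 = 14 ≤ 24, payoff 13 + 13 + 9 = 35.
Best is R, L, G, and Z with total payoff 42.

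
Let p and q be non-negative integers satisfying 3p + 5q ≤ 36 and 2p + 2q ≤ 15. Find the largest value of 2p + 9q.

Relaxing integrality, the LP optimum is 64.80 at (p,q) = (0, 7.2), which is not an integer point.
(p,q)=(0,7): 3·0+5·7=35≤36, 2·0+2·7=14≤15, objective 63.
(p,q)=(1,6): 3·1+5·6=33≤36, 2·1+2·6=14≤15, objective 56.
(p,q)=(0,6): 3·0+5·6=30≤36, 2·0+2·6=12≤15, objective 54.
No feasible integer point exceeds 63.

63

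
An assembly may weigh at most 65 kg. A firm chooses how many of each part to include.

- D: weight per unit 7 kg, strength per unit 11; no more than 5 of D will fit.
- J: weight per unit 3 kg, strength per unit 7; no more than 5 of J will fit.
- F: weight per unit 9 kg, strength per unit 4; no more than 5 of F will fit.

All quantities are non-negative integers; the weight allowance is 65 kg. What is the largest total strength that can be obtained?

5×D, 4×J, and 2×F: weight 65 ≤ 65, strength 5·11 + 4·7 + 2·4 = 91.
5×D, 5×J, and 1×F: weight 59 ≤ 65, strength 5·11 + 5·7 + 1·4 = 94.
Best is 94.

94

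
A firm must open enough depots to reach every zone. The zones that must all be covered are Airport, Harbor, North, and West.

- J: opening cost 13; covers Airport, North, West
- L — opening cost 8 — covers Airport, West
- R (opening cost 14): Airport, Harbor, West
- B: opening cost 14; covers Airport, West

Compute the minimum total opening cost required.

The greedy cost-per-new-zone heuristic would pick L, J, and R for 35, but a cheaper cover exists.
Choose J and R: together they cover Airport, Harbor, North, West — every zone.
Total opening cost: 13 + 14 = 27.
No cover costs less than 27.

27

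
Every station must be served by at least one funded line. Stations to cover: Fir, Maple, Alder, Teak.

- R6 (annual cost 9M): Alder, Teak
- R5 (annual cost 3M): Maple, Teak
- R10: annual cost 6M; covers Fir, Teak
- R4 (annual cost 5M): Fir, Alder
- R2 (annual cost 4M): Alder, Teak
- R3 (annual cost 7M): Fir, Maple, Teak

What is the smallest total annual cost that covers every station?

8

Choose R5 and R4: together they cover Fir, Maple, Alder, Teak — every station.
Total annual cost: 3 + 5 = 8.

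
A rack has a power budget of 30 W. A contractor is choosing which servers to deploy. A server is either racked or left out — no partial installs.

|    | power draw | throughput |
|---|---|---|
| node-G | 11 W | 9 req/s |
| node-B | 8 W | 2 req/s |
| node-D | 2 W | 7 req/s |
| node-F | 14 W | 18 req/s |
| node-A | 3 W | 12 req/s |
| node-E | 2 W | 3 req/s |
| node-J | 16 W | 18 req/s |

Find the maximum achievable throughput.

46

node-G + node-F + node-A + node-E: power draw 11 + 14 + 3 + 2 = 30 ≤ 30, throughput 9 + 18 + 12 + 3 = 42.
node-G + node-D + node-F + node-A: power draw 11 + 2 + 14 + 3 = 30 ≤ 30, throughput 9 + 7 + 18 + 12 = 46.
node-B + node-D + node-F + node-A + node-E: power draw 8 + 2 + 14 + 3 + 2 = 29 ≤ 30, throughput 2 + 7 + 18 + 12 + 3 = 42.
Best is node-G, node-D, node-F, and node-A with total throughput 46.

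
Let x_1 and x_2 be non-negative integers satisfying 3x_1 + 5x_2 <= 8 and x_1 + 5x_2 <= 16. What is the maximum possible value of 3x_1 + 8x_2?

11

(x_1,x_2)=(1,1): 3·1+5·1=8≤8, 1·1+5·1=6≤16, objective 11.
(x_1,x_2)=(0,1): 3·0+5·1=5≤8, 1·0+5·1=5≤16, objective 8.
(x_1,x_2)=(2,0): 3·2+5·0=6≤8, 1·2+5·0=2≤16, objective 6.
(x_1,x_2)=(1,0): 3·1+5·0=3≤8, 1·1+5·0=1≤16, objective 3.
The best lattice point is (1,1), giving 11.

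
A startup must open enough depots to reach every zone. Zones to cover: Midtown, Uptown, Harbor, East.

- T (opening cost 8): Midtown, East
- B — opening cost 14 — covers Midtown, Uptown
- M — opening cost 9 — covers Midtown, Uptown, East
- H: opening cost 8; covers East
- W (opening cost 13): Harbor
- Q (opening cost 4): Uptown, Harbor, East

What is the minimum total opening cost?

Choose T and Q: together they cover Midtown, Uptown, Harbor, East — every zone.
Total opening cost: 8 + 4 = 12.

12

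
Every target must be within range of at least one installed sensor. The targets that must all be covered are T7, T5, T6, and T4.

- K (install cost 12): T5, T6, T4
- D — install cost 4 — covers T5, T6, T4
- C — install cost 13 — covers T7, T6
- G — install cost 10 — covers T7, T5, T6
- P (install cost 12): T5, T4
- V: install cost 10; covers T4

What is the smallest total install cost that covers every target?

14

Choose D and G: together they cover T7, T5, T6, T4 — every target.
Total install cost: 4 + 10 = 14.
No cover costs less than 14.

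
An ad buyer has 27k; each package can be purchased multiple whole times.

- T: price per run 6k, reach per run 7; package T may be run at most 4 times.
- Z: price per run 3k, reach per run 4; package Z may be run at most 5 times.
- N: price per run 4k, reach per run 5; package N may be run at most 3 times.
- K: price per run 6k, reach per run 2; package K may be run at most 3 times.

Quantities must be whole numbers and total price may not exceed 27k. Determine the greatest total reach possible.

35

This is a bounded integer knapsack.
5×Z and 3×N: price 27 ≤ 27, reach 5·4 + 3·5 = 35.
1×T, 3×Z, and 3×N: price 27 ≤ 27, reach 1·7 + 3·4 + 3·5 = 34.
Best is 35.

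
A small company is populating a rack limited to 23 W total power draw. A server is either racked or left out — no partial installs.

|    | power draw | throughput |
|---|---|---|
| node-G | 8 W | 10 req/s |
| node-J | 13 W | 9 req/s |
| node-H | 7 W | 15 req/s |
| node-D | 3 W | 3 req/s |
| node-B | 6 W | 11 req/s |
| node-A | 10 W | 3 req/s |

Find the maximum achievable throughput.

36

This is a 0-1 knapsack instance.
Take node-G, node-H, and node-B: power draw 8 + 7 + 6 = 21 ≤ 23, throughput 10 + 15 + 11 = 36.
No other feasible combination does better.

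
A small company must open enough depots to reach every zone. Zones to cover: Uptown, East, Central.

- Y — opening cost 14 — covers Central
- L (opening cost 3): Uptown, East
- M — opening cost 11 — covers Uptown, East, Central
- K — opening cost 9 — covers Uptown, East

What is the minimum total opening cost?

11

The greedy cost-per-new-zone heuristic would pick L and M for 14, but a cheaper cover exists.
M alone covers Uptown, East, Central — every zone.
Total opening cost: 11.
No cover costs less than 11.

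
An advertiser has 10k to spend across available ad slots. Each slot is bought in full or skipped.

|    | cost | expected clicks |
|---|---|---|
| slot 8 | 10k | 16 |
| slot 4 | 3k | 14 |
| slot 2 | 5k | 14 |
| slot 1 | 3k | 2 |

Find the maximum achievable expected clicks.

28

Allowing fractional choices, the relaxed optimum would be about 31.2, but ad slots are indivisible.
slot 4 + slot 1: cost 3 + 3 = 6 ≤ 10, expected clicks 14 + 2 = 16.
slot 4 + slot 2: cost 3 + 5 = 8 ≤ 10, expected clicks 14 + 14 = 28.
slot 2 + slot 1: cost 5 + 3 = 8 ≤ 10, expected clicks 14 + 2 = 16.
Best is slot 4 and slot 2 with total expected clicks 28.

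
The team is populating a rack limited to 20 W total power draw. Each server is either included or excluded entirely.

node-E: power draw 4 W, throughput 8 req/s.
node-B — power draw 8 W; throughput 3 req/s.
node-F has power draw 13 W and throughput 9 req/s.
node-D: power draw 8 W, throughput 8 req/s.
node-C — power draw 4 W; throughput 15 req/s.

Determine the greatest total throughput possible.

31

Allowing fractional choices, the relaxed optimum would be about 33.8, but servers are indivisible.
node-E + node-B + node-C: power draw 4 + 8 + 4 = 16 ≤ 20, throughput 8 + 3 + 15 = 26.
node-B + node-D + node-C: power draw 8 + 8 + 4 = 20 ≤ 20, throughput 3 + 8 + 15 = 26.
node-E + node-D + node-C: power draw 4 + 8 + 4 = 16 ≤ 20, throughput 8 + 8 + 15 = 31.
Best is node-E, node-D, and node-C with total throughput 31.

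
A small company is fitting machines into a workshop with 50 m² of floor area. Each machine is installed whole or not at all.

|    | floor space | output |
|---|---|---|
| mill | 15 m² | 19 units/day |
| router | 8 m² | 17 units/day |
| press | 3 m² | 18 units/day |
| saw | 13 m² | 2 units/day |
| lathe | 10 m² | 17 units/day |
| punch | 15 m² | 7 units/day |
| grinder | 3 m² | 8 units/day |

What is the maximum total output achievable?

79

Treat it as a binary knapsack problem.
mill + router + press + lathe + grinder: floor space 15 + 8 + 3 + 10 + 3 = 39 ≤ 50, output 19 + 17 + 18 + 17 + 8 = 79.
mill + router + press + saw + lathe: floor space 15 + 8 + 3 + 13 + 10 = 49 ≤ 50, output 19 + 17 + 18 + 2 + 17 = 73.
Best is mill, router, press, lathe, and grinder with total output 79.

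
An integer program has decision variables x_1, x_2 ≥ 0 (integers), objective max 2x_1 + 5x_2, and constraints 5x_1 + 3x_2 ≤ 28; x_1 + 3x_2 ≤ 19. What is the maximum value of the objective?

(x_1,x_2)=(1,6): 5·1+3·6=23≤28, 1·1+3·6=19≤19, objective 32.
(x_1,x_2)=(0,6): 5·0+3·6=18≤28, 1·0+3·6=18≤19, objective 30.
(x_1,x_2)=(2,5): 5·2+3·5=25≤28, 1·2+3·5=17≤19, objective 29.
(x_1,x_2)=(1,5): 5·1+3·5=20≤28, 1·1+3·5=16≤19, objective 27.
Maximum is 32 at (x_1,x_2)=(1,6).

32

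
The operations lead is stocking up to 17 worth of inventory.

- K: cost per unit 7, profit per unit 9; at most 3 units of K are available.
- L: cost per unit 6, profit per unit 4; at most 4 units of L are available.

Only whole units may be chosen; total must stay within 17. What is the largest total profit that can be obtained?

18

Take 2×K: cost 14 ≤ 17, profit 2·9 = 18.
No other integer combination yields more.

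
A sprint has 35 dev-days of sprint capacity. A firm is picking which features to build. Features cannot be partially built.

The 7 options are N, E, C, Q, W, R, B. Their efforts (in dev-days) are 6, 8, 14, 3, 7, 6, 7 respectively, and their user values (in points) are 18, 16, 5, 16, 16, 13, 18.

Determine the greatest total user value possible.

N + E + Q + W + B: effort 6 + 8 + 3 + 7 + 7 = 31 ≤ 35, user value 18 + 16 + 16 + 16 + 18 = 84.
N + Q + W + R + B: effort 6 + 3 + 7 + 6 + 7 = 29 ≤ 35, user value 18 + 16 + 16 + 13 + 18 = 81.
N + E + Q + R + B: effort 6 + 8 + 3 + 6 + 7 = 30 ≤ 35, user value 18 + 16 + 16 + 13 + 18 = 81.
Best is N, E, Q, W, and B with total user value 84.

84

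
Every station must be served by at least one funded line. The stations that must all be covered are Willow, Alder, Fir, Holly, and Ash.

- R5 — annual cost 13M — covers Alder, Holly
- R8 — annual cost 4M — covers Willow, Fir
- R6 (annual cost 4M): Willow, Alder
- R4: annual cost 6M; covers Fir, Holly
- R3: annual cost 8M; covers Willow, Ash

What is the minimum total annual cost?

The greedy cost-per-new-station heuristic would pick R8, R6, R4, and R3 for 22, but a cheaper cover exists.
Choose R6, R4, and R3: together they cover Willow, Alder, Fir, Holly, Ash — every station.
Total annual cost: 4 + 6 + 8 = 18.
No cover costs less than 18.

18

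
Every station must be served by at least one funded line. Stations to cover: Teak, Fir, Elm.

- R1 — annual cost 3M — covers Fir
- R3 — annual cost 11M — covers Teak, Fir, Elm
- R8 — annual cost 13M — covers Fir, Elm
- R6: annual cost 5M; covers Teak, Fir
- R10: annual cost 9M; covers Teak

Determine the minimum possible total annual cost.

The greedy cost-per-new-station heuristic would pick R6 and R3 for 16, but a cheaper cover exists.
R3 alone covers Teak, Fir, Elm — every station.
Total annual cost: 11.
No cover costs less than 11.

11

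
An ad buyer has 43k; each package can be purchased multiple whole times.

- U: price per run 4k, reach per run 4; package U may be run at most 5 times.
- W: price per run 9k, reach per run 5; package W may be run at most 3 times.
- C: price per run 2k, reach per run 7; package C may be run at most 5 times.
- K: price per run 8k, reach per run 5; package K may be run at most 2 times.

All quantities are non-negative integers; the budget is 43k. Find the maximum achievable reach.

4×U, 1×W, 5×C, and 1×K: price 43 ≤ 43, reach 4·4 + 1·5 + 5·7 + 1·5 = 61.
4×U, 5×C, and 2×K: price 42 ≤ 43, reach 4·4 + 5·7 + 2·5 = 61.
Best is 61.

61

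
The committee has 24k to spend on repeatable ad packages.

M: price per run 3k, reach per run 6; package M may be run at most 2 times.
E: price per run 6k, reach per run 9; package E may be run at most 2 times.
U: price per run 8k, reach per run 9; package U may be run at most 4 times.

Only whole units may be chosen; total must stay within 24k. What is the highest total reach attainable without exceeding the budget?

33

1×M, 2×E, and 1×U: price 23 ≤ 24, reach 1·6 + 2·9 + 1·9 = 33.
2×M and 2×U: price 22 ≤ 24, reach 2·6 + 2·9 = 30.
Best is 33.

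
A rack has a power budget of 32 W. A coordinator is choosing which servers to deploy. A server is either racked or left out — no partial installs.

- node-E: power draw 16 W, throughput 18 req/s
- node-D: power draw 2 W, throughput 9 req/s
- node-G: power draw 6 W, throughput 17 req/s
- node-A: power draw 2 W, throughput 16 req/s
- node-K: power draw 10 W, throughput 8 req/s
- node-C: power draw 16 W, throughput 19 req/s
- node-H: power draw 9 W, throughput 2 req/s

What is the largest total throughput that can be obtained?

Take node-D, node-G, node-A, and node-C: power draw 2 + 6 + 2 + 16 = 26 ≤ 32, throughput 9 + 17 + 16 + 19 = 61.
No other feasible combination does better.

61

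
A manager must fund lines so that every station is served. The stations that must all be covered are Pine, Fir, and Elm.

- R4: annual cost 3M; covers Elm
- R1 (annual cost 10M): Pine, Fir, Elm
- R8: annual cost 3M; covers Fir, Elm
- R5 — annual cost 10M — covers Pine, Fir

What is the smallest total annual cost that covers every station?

This is a weighted set-cover instance.
The greedy cost-per-new-station heuristic would pick R8 and R1 for 13, but a cheaper cover exists.
R1 alone covers Pine, Fir, Elm — every station.
Total annual cost: 10.
No cover costs less than 10.

10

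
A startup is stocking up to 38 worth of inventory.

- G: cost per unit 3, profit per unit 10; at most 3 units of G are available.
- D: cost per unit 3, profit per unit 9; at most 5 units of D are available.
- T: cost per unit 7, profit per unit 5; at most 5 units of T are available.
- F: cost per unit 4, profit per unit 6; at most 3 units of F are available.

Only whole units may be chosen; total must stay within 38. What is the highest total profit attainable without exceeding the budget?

93

3×G, 5×D, and 3×F: cost 36 ≤ 38, profit 3·10 + 5·9 + 3·6 = 93.
3×G, 5×D, and 2×F: cost 32 ≤ 38, profit 3·10 + 5·9 + 2·6 = 87.
Best is 93.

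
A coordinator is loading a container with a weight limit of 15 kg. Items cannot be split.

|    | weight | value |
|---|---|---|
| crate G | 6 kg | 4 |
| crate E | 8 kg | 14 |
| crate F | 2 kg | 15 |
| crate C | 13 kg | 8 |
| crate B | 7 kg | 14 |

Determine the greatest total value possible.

This is a 0-1 knapsack instance.
crate G + crate F + crate B: weight 6 + 2 + 7 = 15 ≤ 15, value 4 + 15 + 14 = 33.
crate F + crate B: weight 2 + 7 = 9 ≤ 15, value 15 + 14 = 29.
Best is crate G, crate F, and crate B with total value 33.

33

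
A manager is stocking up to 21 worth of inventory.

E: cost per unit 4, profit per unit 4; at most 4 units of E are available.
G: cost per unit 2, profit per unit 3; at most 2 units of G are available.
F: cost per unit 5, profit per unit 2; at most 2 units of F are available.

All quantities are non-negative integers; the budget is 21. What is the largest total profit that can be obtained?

Take 4×E and 2×G: cost 20 ≤ 21, profit 4·4 + 2·3 = 22.
G has the best ratio (3/2) and is taken to its limit of 2; remaining capacity is filled optimally with the others.

22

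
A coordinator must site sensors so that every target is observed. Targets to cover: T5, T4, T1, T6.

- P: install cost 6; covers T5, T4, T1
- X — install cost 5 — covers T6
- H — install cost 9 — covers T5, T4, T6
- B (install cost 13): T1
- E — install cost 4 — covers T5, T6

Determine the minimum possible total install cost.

This is an integer covering problem.
Choose P and E: together they cover T5, T4, T1, T6 — every target.
Total install cost: 6 + 4 = 10.
No cover costs less than 10.

10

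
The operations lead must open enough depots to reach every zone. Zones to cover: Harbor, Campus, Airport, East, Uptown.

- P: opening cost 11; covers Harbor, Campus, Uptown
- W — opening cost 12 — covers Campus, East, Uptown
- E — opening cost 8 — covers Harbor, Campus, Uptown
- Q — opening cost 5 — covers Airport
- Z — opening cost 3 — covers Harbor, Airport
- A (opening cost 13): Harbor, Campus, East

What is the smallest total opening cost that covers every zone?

15

Choose W and Z: together they cover Harbor, Campus, Airport, East, Uptown — every zone.
Total opening cost: 12 + 3 = 15.
No cover costs less than 15.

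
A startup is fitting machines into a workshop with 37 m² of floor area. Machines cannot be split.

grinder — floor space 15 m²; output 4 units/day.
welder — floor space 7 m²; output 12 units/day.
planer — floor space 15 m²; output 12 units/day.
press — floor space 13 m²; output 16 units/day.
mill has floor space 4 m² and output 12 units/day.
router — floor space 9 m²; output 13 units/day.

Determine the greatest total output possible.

This is a 0-1 knapsack instance.
Allowing fractional choices, the relaxed optimum would be about 56.2, but machines are indivisible.
press + mill + router: floor space 13 + 4 + 9 = 26 ≤ 37, output 16 + 12 + 13 = 41.
welder + press + mill + router: floor space 7 + 13 + 4 + 9 = 33 ≤ 37, output 12 + 16 + 12 + 13 = 53.
welder + planer + mill + router: floor space 7 + 15 + 4 + 9 = 35 ≤ 37, output 12 + 12 + 12 + 13 = 49.
Best is welder, press, mill, and router with total output 53.

53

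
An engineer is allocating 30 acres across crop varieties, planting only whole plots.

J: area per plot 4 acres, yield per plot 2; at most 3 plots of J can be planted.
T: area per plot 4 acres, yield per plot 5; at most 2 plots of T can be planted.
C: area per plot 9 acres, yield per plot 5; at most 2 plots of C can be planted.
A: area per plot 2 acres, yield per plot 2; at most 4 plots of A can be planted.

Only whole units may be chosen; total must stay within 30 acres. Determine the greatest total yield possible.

This is a bounded integer knapsack.
T has the best ratio (5/4); taking only T gives at most 2×5 = 10 (stopped by the supply cap of 2).
Mixing does better — 1×J, 2×T, 1×C, and 4×A: area 29 ≤ 30, yield 1·2 + 2·5 + 1·5 + 4·2 = 25.

25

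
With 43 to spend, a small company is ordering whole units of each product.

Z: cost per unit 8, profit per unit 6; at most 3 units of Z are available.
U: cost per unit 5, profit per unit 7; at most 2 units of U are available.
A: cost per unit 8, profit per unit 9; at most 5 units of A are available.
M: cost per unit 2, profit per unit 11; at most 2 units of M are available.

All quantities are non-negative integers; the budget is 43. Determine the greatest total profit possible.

65

M has the best ratio (11/2); taking only M gives at most 2×11 = 22 (stopped by the supply cap of 2).
Mixing does better — 1×U, 4×A, and 2×M: cost 41 ≤ 43, profit 1·7 + 4·9 + 2·11 = 65.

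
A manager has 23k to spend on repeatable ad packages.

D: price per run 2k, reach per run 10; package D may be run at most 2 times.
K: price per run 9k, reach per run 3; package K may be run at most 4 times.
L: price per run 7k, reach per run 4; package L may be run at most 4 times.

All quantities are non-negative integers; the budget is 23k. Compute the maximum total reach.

2×D and 2×L: price 18 ≤ 23, reach 2·10 + 2·4 = 28.
2×D, 1×K, and 1×L: price 20 ≤ 23, reach 2·10 + 1·3 + 1·4 = 27.
Best is 28.

28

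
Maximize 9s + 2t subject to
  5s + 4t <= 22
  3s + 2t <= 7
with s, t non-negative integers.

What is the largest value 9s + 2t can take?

The continuous relaxation peaks at (2.33, 0) with value 21.00; rounding to a feasible lattice point costs some objective.
(s,t)=(2,0): 5·2+4·0=10≤22, 3·2+2·0=6≤7, objective 18.
(s,t)=(1,1): 5·1+4·1=9≤22, 3·1+2·1=5≤7, objective 11.
(s,t)=(1,0): 5·1+4·0=5≤22, 3·1+2·0=3≤7, objective 9.
The best lattice point is (2,0), giving 18.

18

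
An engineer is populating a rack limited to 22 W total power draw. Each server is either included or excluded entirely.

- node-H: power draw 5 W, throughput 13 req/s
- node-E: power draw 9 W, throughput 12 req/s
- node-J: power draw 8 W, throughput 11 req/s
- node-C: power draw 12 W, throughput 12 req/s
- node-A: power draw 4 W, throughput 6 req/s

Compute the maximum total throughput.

36

node-H + node-E + node-J: power draw 5 + 9 + 8 = 22 ≤ 22, throughput 13 + 12 + 11 = 36.
node-H + node-C + node-A: power draw 5 + 12 + 4 = 21 ≤ 22, throughput 13 + 12 + 6 = 31.
node-H + node-E + node-A: power draw 5 + 9 + 4 = 18 ≤ 22, throughput 13 + 12 + 6 = 31.
Best is node-H, node-E, and node-J with total throughput 36.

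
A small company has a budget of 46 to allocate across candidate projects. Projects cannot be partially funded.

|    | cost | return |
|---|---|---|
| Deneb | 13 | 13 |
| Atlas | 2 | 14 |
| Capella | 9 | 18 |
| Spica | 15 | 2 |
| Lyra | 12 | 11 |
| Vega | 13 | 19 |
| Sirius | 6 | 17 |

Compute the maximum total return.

Treat it as a binary knapsack problem.
Take Deneb, Atlas, Capella, Vega, and Sirius: cost 13 + 2 + 9 + 13 + 6 = 43 ≤ 46, return 13 + 14 + 18 + 19 + 17 = 81.
No other feasible combination does better.

81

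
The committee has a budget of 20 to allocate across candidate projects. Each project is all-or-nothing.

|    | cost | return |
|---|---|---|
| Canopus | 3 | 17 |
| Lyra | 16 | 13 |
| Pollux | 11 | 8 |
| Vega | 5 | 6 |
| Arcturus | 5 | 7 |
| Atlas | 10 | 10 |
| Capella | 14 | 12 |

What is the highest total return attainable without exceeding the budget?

Treat it as a binary knapsack problem.
Allowing fractional choices, the relaxed optimum would be about 37.0, but projects are indivisible.
Canopus + Vega + Atlas: cost 3 + 5 + 10 = 18 ≤ 20, return 17 + 6 + 10 = 33.
Canopus + Arcturus + Atlas: cost 3 + 5 + 10 = 18 ≤ 20, return 17 + 7 + 10 = 34.
Best is Canopus, Arcturus, and Atlas with total return 34.

34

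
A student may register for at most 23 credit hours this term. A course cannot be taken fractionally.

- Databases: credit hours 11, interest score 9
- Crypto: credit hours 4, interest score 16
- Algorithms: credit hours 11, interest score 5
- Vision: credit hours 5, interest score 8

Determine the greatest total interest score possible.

33

Allowing fractional choices, the relaxed optimum would be about 34.4, but courses are indivisible.
Databases + Crypto + Vision: credit hours 11 + 4 + 5 = 20 ≤ 23, interest score 9 + 16 + 8 = 33.
Crypto + Algorithms + Vision: credit hours 4 + 11 + 5 = 20 ≤ 23, interest score 16 + 5 + 8 = 29.
Best is Databases, Crypto, and Vision with total interest score 33.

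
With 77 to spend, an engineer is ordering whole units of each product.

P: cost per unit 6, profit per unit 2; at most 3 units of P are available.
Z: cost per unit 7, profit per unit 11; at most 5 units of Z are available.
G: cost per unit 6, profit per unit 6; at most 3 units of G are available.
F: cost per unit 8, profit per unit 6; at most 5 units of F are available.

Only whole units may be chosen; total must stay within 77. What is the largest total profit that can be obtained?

91

Z has the best ratio (11/7); taking only Z gives at most 5×11 = 55 (stopped by the supply cap of 5).
Mixing does better — 5×Z, 3×G, and 3×F: cost 77 ≤ 77, profit 5·11 + 3·6 + 3·6 = 91.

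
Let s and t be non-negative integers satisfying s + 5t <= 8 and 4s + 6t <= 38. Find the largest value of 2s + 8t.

16

(s,t)=(8,0) is feasible, giving 16.
(s,t)=(7,0) is feasible, giving 14.
The best lattice point is (8,0), giving 16.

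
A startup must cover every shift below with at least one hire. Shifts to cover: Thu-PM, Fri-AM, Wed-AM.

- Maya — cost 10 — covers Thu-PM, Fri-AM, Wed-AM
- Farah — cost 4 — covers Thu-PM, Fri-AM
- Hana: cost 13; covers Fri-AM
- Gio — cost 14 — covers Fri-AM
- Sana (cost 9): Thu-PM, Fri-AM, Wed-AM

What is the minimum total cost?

The greedy cost-per-new-shift heuristic would pick Farah and Sana for 13, but a cheaper cover exists.
Sana alone covers Thu-PM, Fri-AM, Wed-AM — every shift.
Total cost: 9.
No cover costs less than 9.

9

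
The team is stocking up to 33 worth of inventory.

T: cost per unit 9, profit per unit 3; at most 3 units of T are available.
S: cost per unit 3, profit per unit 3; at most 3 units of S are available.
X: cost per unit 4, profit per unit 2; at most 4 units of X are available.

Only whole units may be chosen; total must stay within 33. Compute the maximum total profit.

18

This is a bounded integer knapsack.
S has the best ratio (3/3); taking only S gives at most 3×3 = 9 (stopped by the supply cap of 3).
Mixing does better — 1×T, 3×S, and 3×X: cost 30 ≤ 33, profit 1·3 + 3·3 + 3·2 = 18.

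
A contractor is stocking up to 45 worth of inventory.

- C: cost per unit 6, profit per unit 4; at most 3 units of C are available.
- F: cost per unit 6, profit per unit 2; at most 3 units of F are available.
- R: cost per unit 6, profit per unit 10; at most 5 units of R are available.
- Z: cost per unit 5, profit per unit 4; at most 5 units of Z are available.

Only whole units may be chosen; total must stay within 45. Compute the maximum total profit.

R has the best ratio (10/6); taking only R gives at most 5×10 = 50 (stopped by the supply cap of 5).
Mixing does better — 5×R and 3×Z: cost 45 ≤ 45, profit 5·10 + 3·4 = 62.

62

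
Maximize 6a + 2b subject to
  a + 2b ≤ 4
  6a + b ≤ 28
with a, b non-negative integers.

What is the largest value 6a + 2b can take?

24

(a,b)=(4,0): 1·4+2·0=4≤4, 6·4+1·0=24≤28, objective 24.
(a,b)=(3,0): 1·3+2·0=3≤4, 6·3+1·0=18≤28, objective 18.
Maximum is 24 at (a,b)=(4,0).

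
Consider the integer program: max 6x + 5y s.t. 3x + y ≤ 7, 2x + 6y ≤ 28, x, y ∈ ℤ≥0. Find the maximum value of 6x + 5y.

26

(x,y)=(1,4): 3·1+1·4=7≤7, 2·1+6·4=26≤28, objective 26.
(x,y)=(1,3): 3·1+1·3=6≤7, 2·1+6·3=20≤28, objective 21.
Maximum is 26 at (x,y)=(1,4).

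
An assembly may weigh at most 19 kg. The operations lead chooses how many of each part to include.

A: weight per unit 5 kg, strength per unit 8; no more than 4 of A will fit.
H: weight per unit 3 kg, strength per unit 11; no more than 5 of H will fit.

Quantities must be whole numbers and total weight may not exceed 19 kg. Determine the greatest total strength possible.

This is a bounded integer knapsack.
H has the best ratio (11/3); taking only H gives at most 5×11 = 55 (stopped by the supply cap of 5).
Optimal: 5×H: weight 15 ≤ 19, strength 5·11 = 55.

55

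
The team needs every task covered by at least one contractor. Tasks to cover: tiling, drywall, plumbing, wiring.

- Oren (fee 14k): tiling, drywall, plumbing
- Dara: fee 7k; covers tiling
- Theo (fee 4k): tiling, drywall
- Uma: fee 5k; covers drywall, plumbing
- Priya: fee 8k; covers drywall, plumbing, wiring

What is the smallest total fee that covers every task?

12

This is a weighted set-cover instance.
Choose Theo and Priya: together they cover tiling, drywall, plumbing, wiring — every task.
Total fee: 4 + 8 = 12.
No cover costs less than 12.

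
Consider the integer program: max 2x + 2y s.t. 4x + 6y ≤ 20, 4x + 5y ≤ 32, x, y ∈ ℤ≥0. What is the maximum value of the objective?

(x,y)=(5,0) is feasible, giving 10.
(x,y)=(4,0) is feasible, giving 8.
The best lattice point is (5,0), giving 10.

10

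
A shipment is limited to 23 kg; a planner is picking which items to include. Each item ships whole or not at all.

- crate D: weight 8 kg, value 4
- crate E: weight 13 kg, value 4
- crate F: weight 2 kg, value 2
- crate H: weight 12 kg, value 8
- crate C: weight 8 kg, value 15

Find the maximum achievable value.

25

Allowing fractional choices, the relaxed optimum would be about 25.5, but items are indivisible.
crate F + crate H + crate C: weight 2 + 12 + 8 = 22 ≤ 23, value 2 + 8 + 15 = 25.
crate H + crate C: weight 12 + 8 = 20 ≤ 23, value 8 + 15 = 23.
Best is crate F, crate H, and crate C with total value 25.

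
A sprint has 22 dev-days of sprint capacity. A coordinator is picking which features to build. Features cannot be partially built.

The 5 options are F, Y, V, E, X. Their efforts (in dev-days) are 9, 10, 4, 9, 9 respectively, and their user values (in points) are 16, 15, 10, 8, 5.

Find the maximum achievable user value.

Take F, V, and E: effort 9 + 4 + 9 = 22 ≤ 22, user value 16 + 10 + 8 = 34.
No other feasible combination does better.

34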